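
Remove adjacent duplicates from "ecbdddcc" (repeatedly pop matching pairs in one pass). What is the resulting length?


Input: ecbdddcc
Stack-based adjacent duplicate removal:
  Read 'e': push. Stack: e
  Read 'c': push. Stack: ec
  Read 'b': push. Stack: ecb
  Read 'd': push. Stack: ecbd
  Read 'd': matches stack top 'd' => pop. Stack: ecb
  Read 'd': push. Stack: ecbd
  Read 'c': push. Stack: ecbdc
  Read 'c': matches stack top 'c' => pop. Stack: ecbd
Final stack: "ecbd" (length 4)

4


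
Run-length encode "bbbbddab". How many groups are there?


Input: bbbbddab
Scanning for consecutive runs:
  Group 1: 'b' x 4 (positions 0-3)
  Group 2: 'd' x 2 (positions 4-5)
  Group 3: 'a' x 1 (positions 6-6)
  Group 4: 'b' x 1 (positions 7-7)
Total groups: 4

4


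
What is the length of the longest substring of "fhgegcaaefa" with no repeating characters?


Input: "fhgegcaaefa"
Sliding window (track last position of each char):
  Position 0 ('f'): window [0,0] length 1 -- new best
  Position 1 ('h'): window [0,1] length 2 -- new best
  Position 2 ('g'): window [0,2] length 3 -- new best
  Position 3 ('e'): window [0,3] length 4 -- new best
  Position 4 ('g'): repeat (last at 2), move window start to 3
  Position 4 ('g'): window [3,4] length 2
  Position 5 ('c'): window [3,5] length 3
  Position 6 ('a'): window [3,6] length 4
  Position 7 ('a'): repeat (last at 6), move window start to 7
  Position 7 ('a'): window [7,7] length 1
  Position 8 ('e'): window [7,8] length 2
  Position 9 ('f'): window [7,9] length 3
  Position 10 ('a'): repeat (last at 7), move window start to 8
  Position 10 ('a'): window [8,10] length 3
Longest substring with no repeats: "fhge" with length 4

4


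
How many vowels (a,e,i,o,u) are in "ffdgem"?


Input: ffdgem
Checking each character:
  'f' at position 0: consonant
  'f' at position 1: consonant
  'd' at position 2: consonant
  'g' at position 3: consonant
  'e' at position 4: vowel (running total: 1)
  'm' at position 5: consonant
Total vowels: 1

1


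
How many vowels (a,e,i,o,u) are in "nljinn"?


Input: nljinn
Checking each character:
  'n' at position 0: consonant
  'l' at position 1: consonant
  'j' at position 2: consonant
  'i' at position 3: vowel (running total: 1)
  'n' at position 4: consonant
  'n' at position 5: consonant
Total vowels: 1

1


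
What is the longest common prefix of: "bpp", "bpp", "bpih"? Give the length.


Words: bpp, bpp, bpih
  Position 0: all 'b' => match
  Position 1: all 'p' => match
  Position 2: ('p', 'p', 'i') => mismatch, stop
LCP = "bp" (length 2)

2


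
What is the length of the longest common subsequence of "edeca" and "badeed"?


LCS of "edeca" and "badeed"
DP table:
           b    a    d    e    e    d
      0    0    0    0    0    0    0
  e   0    0    0    0    1    1    1
  d   0    0    0    1    1    1    2
  e   0    0    0    1    2    2    2
  c   0    0    0    1    2    2    2
  a   0    0    1    1    2    2    2
LCS length = dp[5][6] = 2

2


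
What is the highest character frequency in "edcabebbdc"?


Input: edcabebbdc
Character counts:
  'a': 1
  'b': 3
  'c': 2
  'd': 2
  'e': 2
Maximum frequency: 3

3


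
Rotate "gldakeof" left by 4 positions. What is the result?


Input: "gldakeof", rotate left by 4
First 4 characters: "glda"
Remaining characters: "keof"
Concatenate remaining + first: "keof" + "glda" = "keofglda"

keofglda


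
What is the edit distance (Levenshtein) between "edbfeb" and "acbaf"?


Computing edit distance: "edbfeb" -> "acbaf"
DP table:
           a    c    b    a    f
      0    1    2    3    4    5
  e   1    1    2    3    4    5
  d   2    2    2    3    4    5
  b   3    3    3    2    3    4
  f   4    4    4    3    3    3
  e   5    5    5    4    4    4
  b   6    6    6    5    5    5
Edit distance = dp[6][5] = 5

5


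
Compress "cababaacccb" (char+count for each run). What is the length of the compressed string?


Input: cababaacccb
Runs:
  'c' x 1 => "c1"
  'a' x 1 => "a1"
  'b' x 1 => "b1"
  'a' x 1 => "a1"
  'b' x 1 => "b1"
  'a' x 2 => "a2"
  'c' x 3 => "c3"
  'b' x 1 => "b1"
Compressed: "c1a1b1a1b1a2c3b1"
Compressed length: 16

16


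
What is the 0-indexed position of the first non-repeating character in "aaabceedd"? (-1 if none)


Input: aaabceedd
Character frequencies:
  'a': 3
  'b': 1
  'c': 1
  'd': 2
  'e': 2
Scanning left to right for freq == 1:
  Position 0 ('a'): freq=3, skip
  Position 1 ('a'): freq=3, skip
  Position 2 ('a'): freq=3, skip
  Position 3 ('b'): unique! => answer = 3

3


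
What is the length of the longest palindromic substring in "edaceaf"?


Input: "edaceaf"
Checking substrings for palindromes:
  No multi-char palindromic substrings found
Longest palindromic substring: "e" with length 1

1


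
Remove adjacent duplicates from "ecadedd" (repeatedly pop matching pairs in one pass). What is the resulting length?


Input: ecadedd
Stack-based adjacent duplicate removal:
  Read 'e': push. Stack: e
  Read 'c': push. Stack: ec
  Read 'a': push. Stack: eca
  Read 'd': push. Stack: ecad
  Read 'e': push. Stack: ecade
  Read 'd': push. Stack: ecaded
  Read 'd': matches stack top 'd' => pop. Stack: ecade
Final stack: "ecade" (length 5)

5


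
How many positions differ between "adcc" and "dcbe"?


Comparing "adcc" and "dcbe" position by position:
  Position 0: 'a' vs 'd' => DIFFER
  Position 1: 'd' vs 'c' => DIFFER
  Position 2: 'c' vs 'b' => DIFFER
  Position 3: 'c' vs 'e' => DIFFER
Positions that differ: 4

4


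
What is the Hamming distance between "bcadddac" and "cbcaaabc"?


Comparing "bcadddac" and "cbcaaabc" position by position:
  Position 0: 'b' vs 'c' => differ
  Position 1: 'c' vs 'b' => differ
  Position 2: 'a' vs 'c' => differ
  Position 3: 'd' vs 'a' => differ
  Position 4: 'd' vs 'a' => differ
  Position 5: 'd' vs 'a' => differ
  Position 6: 'a' vs 'b' => differ
  Position 7: 'c' vs 'c' => same
Total differences (Hamming distance): 7

7


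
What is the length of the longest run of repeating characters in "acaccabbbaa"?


Input: "acaccabbbaa"
Scanning for longest run:
  Position 1 ('c'): new char, reset run to 1
  Position 2 ('a'): new char, reset run to 1
  Position 3 ('c'): new char, reset run to 1
  Position 4 ('c'): continues run of 'c', length=2
  Position 5 ('a'): new char, reset run to 1
  Position 6 ('b'): new char, reset run to 1
  Position 7 ('b'): continues run of 'b', length=2
  Position 8 ('b'): continues run of 'b', length=3
  Position 9 ('a'): new char, reset run to 1
  Position 10 ('a'): continues run of 'a', length=2
Longest run: 'b' with length 3

3


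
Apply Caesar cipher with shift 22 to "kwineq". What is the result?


Caesar cipher: shift "kwineq" by 22
  'k' (pos 10) + 22 = pos 6 = 'g'
  'w' (pos 22) + 22 = pos 18 = 's'
  'i' (pos 8) + 22 = pos 4 = 'e'
  'n' (pos 13) + 22 = pos 9 = 'j'
  'e' (pos 4) + 22 = pos 0 = 'a'
  'q' (pos 16) + 22 = pos 12 = 'm'
Result: gsejam

gsejam


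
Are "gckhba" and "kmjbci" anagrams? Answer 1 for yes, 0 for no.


Strings: "gckhba", "kmjbci"
Sorted first:  abcghk
Sorted second: bcijkm
Differ at position 0: 'a' vs 'b' => not anagrams

0


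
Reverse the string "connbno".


Input: connbno
Reading characters right to left:
  Position 6: 'o'
  Position 5: 'n'
  Position 4: 'b'
  Position 3: 'n'
  Position 2: 'n'
  Position 1: 'o'
  Position 0: 'c'
Reversed: onbnnoc

onbnnoc


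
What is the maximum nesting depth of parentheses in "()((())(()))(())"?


Input: "()((())(()))(())"
Tracking depth:
  Position 0 '(': depth becomes 1
  Position 1 ')': depth becomes 0
  Position 2 '(': depth becomes 1
  Position 3 '(': depth becomes 2
  Position 4 '(': depth becomes 3
  Position 5 ')': depth becomes 2
  Position 6 ')': depth becomes 1
  Position 7 '(': depth becomes 2
  Position 8 '(': depth becomes 3
  Position 9 ')': depth becomes 2
  Position 10 ')': depth becomes 1
  Position 11 ')': depth becomes 0
  Position 12 '(': depth becomes 1
  Position 13 '(': depth becomes 2
  Position 14 ')': depth becomes 1
  Position 15 ')': depth becomes 0
Maximum depth reached: 3

3


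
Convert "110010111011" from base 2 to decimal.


Input: "110010111011" in base 2
Positional expansion:
  Digit '1' (value 1) x 2^11 = 2048
  Digit '1' (value 1) x 2^10 = 1024
  Digit '0' (value 0) x 2^9 = 0
  Digit '0' (value 0) x 2^8 = 0
  Digit '1' (value 1) x 2^7 = 128
  Digit '0' (value 0) x 2^6 = 0
  Digit '1' (value 1) x 2^5 = 32
  Digit '1' (value 1) x 2^4 = 16
  Digit '1' (value 1) x 2^3 = 8
  Digit '0' (value 0) x 2^2 = 0
  Digit '1' (value 1) x 2^1 = 2
  Digit '1' (value 1) x 2^0 = 1
Sum = 3259

3259


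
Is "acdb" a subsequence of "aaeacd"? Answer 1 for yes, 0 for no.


Check if "acdb" is a subsequence of "aaeacd"
Greedy scan:
  Position 0 ('a'): matches sub[0] = 'a'
  Position 1 ('a'): no match needed
  Position 2 ('e'): no match needed
  Position 3 ('a'): no match needed
  Position 4 ('c'): matches sub[1] = 'c'
  Position 5 ('d'): matches sub[2] = 'd'
Only matched 3/4 characters => not a subsequence

0


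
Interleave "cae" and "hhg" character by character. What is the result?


Interleaving "cae" and "hhg":
  Position 0: 'c' from first, 'h' from second => "ch"
  Position 1: 'a' from first, 'h' from second => "ah"
  Position 2: 'e' from first, 'g' from second => "eg"
Result: chaheg

chaheg


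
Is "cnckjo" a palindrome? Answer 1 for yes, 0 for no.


Input: cnckjo
Reversed: ojkcnc
  Compare pos 0 ('c') with pos 5 ('o'): MISMATCH
  Compare pos 1 ('n') with pos 4 ('j'): MISMATCH
  Compare pos 2 ('c') with pos 3 ('k'): MISMATCH
Result: not a palindrome

0


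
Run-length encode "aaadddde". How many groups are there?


Input: aaadddde
Scanning for consecutive runs:
  Group 1: 'a' x 3 (positions 0-2)
  Group 2: 'd' x 4 (positions 3-6)
  Group 3: 'e' x 1 (positions 7-7)
Total groups: 3

3


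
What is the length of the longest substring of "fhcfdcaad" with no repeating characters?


Input: "fhcfdcaad"
Sliding window (track last position of each char):
  Position 0 ('f'): window [0,0] length 1 -- new best
  Position 1 ('h'): window [0,1] length 2 -- new best
  Position 2 ('c'): window [0,2] length 3 -- new best
  Position 3 ('f'): repeat (last at 0), move window start to 1
  Position 3 ('f'): window [1,3] length 3
  Position 4 ('d'): window [1,4] length 4 -- new best
  Position 5 ('c'): repeat (last at 2), move window start to 3
  Position 5 ('c'): window [3,5] length 3
  Position 6 ('a'): window [3,6] length 4
  Position 7 ('a'): repeat (last at 6), move window start to 7
  Position 7 ('a'): window [7,7] length 1
  Position 8 ('d'): window [7,8] length 2
Longest substring with no repeats: "hcfd" with length 4

4


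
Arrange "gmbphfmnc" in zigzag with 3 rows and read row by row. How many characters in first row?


Zigzag "gmbphfmnc" into 3 rows:
Placing characters:
  'g' => row 0
  'm' => row 1
  'b' => row 2
  'p' => row 1
  'h' => row 0
  'f' => row 1
  'm' => row 2
  'n' => row 1
  'c' => row 0
Rows:
  Row 0: "ghc"
  Row 1: "mpfn"
  Row 2: "bm"
First row length: 3

3


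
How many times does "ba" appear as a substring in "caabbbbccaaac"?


Searching for "ba" in "caabbbbccaaac"
Scanning each position:
  Position 0: "ca" => no
  Position 1: "aa" => no
  Position 2: "ab" => no
  Position 3: "bb" => no
  Position 4: "bb" => no
  Position 5: "bb" => no
  Position 6: "bc" => no
  Position 7: "cc" => no
  Position 8: "ca" => no
  Position 9: "aa" => no
  Position 10: "aa" => no
  Position 11: "ac" => no
Total occurrences: 0

0


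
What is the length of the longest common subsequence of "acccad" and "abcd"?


LCS of "acccad" and "abcd"
DP table:
           a    b    c    d
      0    0    0    0    0
  a   0    1    1    1    1
  c   0    1    1    2    2
  c   0    1    1    2    2
  c   0    1    1    2    2
  a   0    1    1    2    2
  d   0    1    1    2    3
LCS length = dp[6][4] = 3

3


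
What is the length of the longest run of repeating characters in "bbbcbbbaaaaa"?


Input: "bbbcbbbaaaaa"
Scanning for longest run:
  Position 1 ('b'): continues run of 'b', length=2
  Position 2 ('b'): continues run of 'b', length=3
  Position 3 ('c'): new char, reset run to 1
  Position 4 ('b'): new char, reset run to 1
  Position 5 ('b'): continues run of 'b', length=2
  Position 6 ('b'): continues run of 'b', length=3
  Position 7 ('a'): new char, reset run to 1
  Position 8 ('a'): continues run of 'a', length=2
  Position 9 ('a'): continues run of 'a', length=3
  Position 10 ('a'): continues run of 'a', length=4
  Position 11 ('a'): continues run of 'a', length=5
Longest run: 'a' with length 5

5


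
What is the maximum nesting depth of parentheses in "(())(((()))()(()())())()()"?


Input: "(())(((()))()(()())())()()"
Tracking depth:
  Position 0 '(': depth becomes 1
  Position 1 '(': depth becomes 2
  Position 2 ')': depth becomes 1
  Position 3 ')': depth becomes 0
  Position 4 '(': depth becomes 1
  Position 5 '(': depth becomes 2
  Position 6 '(': depth becomes 3
  Position 7 '(': depth becomes 4
  Position 8 ')': depth becomes 3
  Position 9 ')': depth becomes 2
  Position 10 ')': depth becomes 1
  Position 11 '(': depth becomes 2
  Position 12 ')': depth becomes 1
  Position 13 '(': depth becomes 2
  Position 14 '(': depth becomes 3
  Position 15 ')': depth becomes 2
  Position 16 '(': depth becomes 3
  Position 17 ')': depth becomes 2
  Position 18 ')': depth becomes 1
  Position 19 '(': depth becomes 2
  Position 20 ')': depth becomes 1
  Position 21 ')': depth becomes 0
  Position 22 '(': depth becomes 1
  Position 23 ')': depth becomes 0
  Position 24 '(': depth becomes 1
  Position 25 ')': depth becomes 0
Maximum depth reached: 4

4


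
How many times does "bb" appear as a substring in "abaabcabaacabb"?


Searching for "bb" in "abaabcabaacabb"
Scanning each position:
  Position 0: "ab" => no
  Position 1: "ba" => no
  Position 2: "aa" => no
  Position 3: "ab" => no
  Position 4: "bc" => no
  Position 5: "ca" => no
  Position 6: "ab" => no
  Position 7: "ba" => no
  Position 8: "aa" => no
  Position 9: "ac" => no
  Position 10: "ca" => no
  Position 11: "ab" => no
  Position 12: "bb" => MATCH
Total occurrences: 1

1


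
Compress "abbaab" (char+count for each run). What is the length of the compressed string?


Input: abbaab
Runs:
  'a' x 1 => "a1"
  'b' x 2 => "b2"
  'a' x 2 => "a2"
  'b' x 1 => "b1"
Compressed: "a1b2a2b1"
Compressed length: 8

8


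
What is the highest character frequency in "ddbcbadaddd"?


Input: ddbcbadaddd
Character counts:
  'a': 2
  'b': 2
  'c': 1
  'd': 6
Maximum frequency: 6

6


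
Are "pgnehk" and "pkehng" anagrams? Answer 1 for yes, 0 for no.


Strings: "pgnehk", "pkehng"
Sorted first:  eghknp
Sorted second: eghknp
Sorted forms match => anagrams

1


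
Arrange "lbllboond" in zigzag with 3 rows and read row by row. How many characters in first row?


Zigzag "lbllboond" into 3 rows:
Placing characters:
  'l' => row 0
  'b' => row 1
  'l' => row 2
  'l' => row 1
  'b' => row 0
  'o' => row 1
  'o' => row 2
  'n' => row 1
  'd' => row 0
Rows:
  Row 0: "lbd"
  Row 1: "blon"
  Row 2: "lo"
First row length: 3

3


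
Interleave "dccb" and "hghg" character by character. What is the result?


Interleaving "dccb" and "hghg":
  Position 0: 'd' from first, 'h' from second => "dh"
  Position 1: 'c' from first, 'g' from second => "cg"
  Position 2: 'c' from first, 'h' from second => "ch"
  Position 3: 'b' from first, 'g' from second => "bg"
Result: dhcgchbg

dhcgchbg


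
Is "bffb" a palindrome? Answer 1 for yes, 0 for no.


Input: bffb
Reversed: bffb
  Compare pos 0 ('b') with pos 3 ('b'): match
  Compare pos 1 ('f') with pos 2 ('f'): match
Result: palindrome

1


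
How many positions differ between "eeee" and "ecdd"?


Comparing "eeee" and "ecdd" position by position:
  Position 0: 'e' vs 'e' => same
  Position 1: 'e' vs 'c' => DIFFER
  Position 2: 'e' vs 'd' => DIFFER
  Position 3: 'e' vs 'd' => DIFFER
Positions that differ: 3

3


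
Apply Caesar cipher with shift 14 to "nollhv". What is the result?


Caesar cipher: shift "nollhv" by 14
  'n' (pos 13) + 14 = pos 1 = 'b'
  'o' (pos 14) + 14 = pos 2 = 'c'
  'l' (pos 11) + 14 = pos 25 = 'z'
  'l' (pos 11) + 14 = pos 25 = 'z'
  'h' (pos 7) + 14 = pos 21 = 'v'
  'v' (pos 21) + 14 = pos 9 = 'j'
Result: bczzvj

bczzvj


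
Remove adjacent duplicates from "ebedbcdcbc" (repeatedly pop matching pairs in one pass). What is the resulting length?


Input: ebedbcdcbc
Stack-based adjacent duplicate removal:
  Read 'e': push. Stack: e
  Read 'b': push. Stack: eb
  Read 'e': push. Stack: ebe
  Read 'd': push. Stack: ebed
  Read 'b': push. Stack: ebedb
  Read 'c': push. Stack: ebedbc
  Read 'd': push. Stack: ebedbcd
  Read 'c': push. Stack: ebedbcdc
  Read 'b': push. Stack: ebedbcdcb
  Read 'c': push. Stack: ebedbcdcbc
Final stack: "ebedbcdcbc" (length 10)

10


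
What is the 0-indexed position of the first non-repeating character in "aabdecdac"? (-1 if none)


Input: aabdecdac
Character frequencies:
  'a': 3
  'b': 1
  'c': 2
  'd': 2
  'e': 1
Scanning left to right for freq == 1:
  Position 0 ('a'): freq=3, skip
  Position 1 ('a'): freq=3, skip
  Position 2 ('b'): unique! => answer = 2

2


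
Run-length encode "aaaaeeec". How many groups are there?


Input: aaaaeeec
Scanning for consecutive runs:
  Group 1: 'a' x 4 (positions 0-3)
  Group 2: 'e' x 3 (positions 4-6)
  Group 3: 'c' x 1 (positions 7-7)
Total groups: 3

3


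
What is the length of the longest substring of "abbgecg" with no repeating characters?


Input: "abbgecg"
Sliding window (track last position of each char):
  Position 0 ('a'): window [0,0] length 1 -- new best
  Position 1 ('b'): window [0,1] length 2 -- new best
  Position 2 ('b'): repeat (last at 1), move window start to 2
  Position 2 ('b'): window [2,2] length 1
  Position 3 ('g'): window [2,3] length 2
  Position 4 ('e'): window [2,4] length 3 -- new best
  Position 5 ('c'): window [2,5] length 4 -- new best
  Position 6 ('g'): repeat (last at 3), move window start to 4
  Position 6 ('g'): window [4,6] length 3
Longest substring with no repeats: "bgec" with length 4

4


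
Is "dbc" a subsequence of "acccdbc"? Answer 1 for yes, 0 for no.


Check if "dbc" is a subsequence of "acccdbc"
Greedy scan:
  Position 0 ('a'): no match needed
  Position 1 ('c'): no match needed
  Position 2 ('c'): no match needed
  Position 3 ('c'): no match needed
  Position 4 ('d'): matches sub[0] = 'd'
  Position 5 ('b'): matches sub[1] = 'b'
  Position 6 ('c'): matches sub[2] = 'c'
All 3 characters matched => is a subsequence

1


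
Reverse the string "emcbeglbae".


Input: emcbeglbae
Reading characters right to left:
  Position 9: 'e'
  Position 8: 'a'
  Position 7: 'b'
  Position 6: 'l'
  Position 5: 'g'
  Position 4: 'e'
  Position 3: 'b'
  Position 2: 'c'
  Position 1: 'm'
  Position 0: 'e'
Reversed: eablgebcme

eablgebcme


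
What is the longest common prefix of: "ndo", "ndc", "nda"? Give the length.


Words: ndo, ndc, nda
  Position 0: all 'n' => match
  Position 1: all 'd' => match
  Position 2: ('o', 'c', 'a') => mismatch, stop
LCP = "nd" (length 2)

2


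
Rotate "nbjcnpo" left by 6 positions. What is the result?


Input: "nbjcnpo", rotate left by 6
First 6 characters: "nbjcnp"
Remaining characters: "o"
Concatenate remaining + first: "o" + "nbjcnp" = "onbjcnp"

onbjcnp


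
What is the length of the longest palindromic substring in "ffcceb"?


Input: "ffcceb"
Checking substrings for palindromes:
  [0:2] "ff" (len 2) => palindrome
  [2:4] "cc" (len 2) => palindrome
Longest palindromic substring: "ff" with length 2

2


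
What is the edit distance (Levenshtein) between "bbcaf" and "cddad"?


Computing edit distance: "bbcaf" -> "cddad"
DP table:
           c    d    d    a    d
      0    1    2    3    4    5
  b   1    1    2    3    4    5
  b   2    2    2    3    4    5
  c   3    2    3    3    4    5
  a   4    3    3    4    3    4
  f   5    4    4    4    4    4
Edit distance = dp[5][5] = 4

4


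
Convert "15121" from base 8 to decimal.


Input: "15121" in base 8
Positional expansion:
  Digit '1' (value 1) x 8^4 = 4096
  Digit '5' (value 5) x 8^3 = 2560
  Digit '1' (value 1) x 8^2 = 64
  Digit '2' (value 2) x 8^1 = 16
  Digit '1' (value 1) x 8^0 = 1
Sum = 6737

6737


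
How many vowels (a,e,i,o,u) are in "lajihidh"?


Input: lajihidh
Checking each character:
  'l' at position 0: consonant
  'a' at position 1: vowel (running total: 1)
  'j' at position 2: consonant
  'i' at position 3: vowel (running total: 2)
  'h' at position 4: consonant
  'i' at position 5: vowel (running total: 3)
  'd' at position 6: consonant
  'h' at position 7: consonant
Total vowels: 3

3


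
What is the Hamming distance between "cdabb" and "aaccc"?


Comparing "cdabb" and "aaccc" position by position:
  Position 0: 'c' vs 'a' => differ
  Position 1: 'd' vs 'a' => differ
  Position 2: 'a' vs 'c' => differ
  Position 3: 'b' vs 'c' => differ
  Position 4: 'b' vs 'c' => differ
Total differences (Hamming distance): 5

5


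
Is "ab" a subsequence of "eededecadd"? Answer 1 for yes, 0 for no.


Check if "ab" is a subsequence of "eededecadd"
Greedy scan:
  Position 0 ('e'): no match needed
  Position 1 ('e'): no match needed
  Position 2 ('d'): no match needed
  Position 3 ('e'): no match needed
  Position 4 ('d'): no match needed
  Position 5 ('e'): no match needed
  Position 6 ('c'): no match needed
  Position 7 ('a'): matches sub[0] = 'a'
  Position 8 ('d'): no match needed
  Position 9 ('d'): no match needed
Only matched 1/2 characters => not a subsequence

0


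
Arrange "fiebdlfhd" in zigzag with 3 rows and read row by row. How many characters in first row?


Zigzag "fiebdlfhd" into 3 rows:
Placing characters:
  'f' => row 0
  'i' => row 1
  'e' => row 2
  'b' => row 1
  'd' => row 0
  'l' => row 1
  'f' => row 2
  'h' => row 1
  'd' => row 0
Rows:
  Row 0: "fdd"
  Row 1: "iblh"
  Row 2: "ef"
First row length: 3

3


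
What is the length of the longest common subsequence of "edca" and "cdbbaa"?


LCS of "edca" and "cdbbaa"
DP table:
           c    d    b    b    a    a
      0    0    0    0    0    0    0
  e   0    0    0    0    0    0    0
  d   0    0    1    1    1    1    1
  c   0    1    1    1    1    1    1
  a   0    1    1    1    1    2    2
LCS length = dp[4][6] = 2

2


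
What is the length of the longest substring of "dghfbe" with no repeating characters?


Input: "dghfbe"
Sliding window (track last position of each char):
  Position 0 ('d'): window [0,0] length 1 -- new best
  Position 1 ('g'): window [0,1] length 2 -- new best
  Position 2 ('h'): window [0,2] length 3 -- new best
  Position 3 ('f'): window [0,3] length 4 -- new best
  Position 4 ('b'): window [0,4] length 5 -- new best
  Position 5 ('e'): window [0,5] length 6 -- new best
Longest substring with no repeats: "dghfbe" with length 6

6


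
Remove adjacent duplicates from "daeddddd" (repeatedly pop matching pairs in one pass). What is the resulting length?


Input: daeddddd
Stack-based adjacent duplicate removal:
  Read 'd': push. Stack: d
  Read 'a': push. Stack: da
  Read 'e': push. Stack: dae
  Read 'd': push. Stack: daed
  Read 'd': matches stack top 'd' => pop. Stack: dae
  Read 'd': push. Stack: daed
  Read 'd': matches stack top 'd' => pop. Stack: dae
  Read 'd': push. Stack: daed
Final stack: "daed" (length 4)

4


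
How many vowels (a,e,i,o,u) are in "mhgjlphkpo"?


Input: mhgjlphkpo
Checking each character:
  'm' at position 0: consonant
  'h' at position 1: consonant
  'g' at position 2: consonant
  'j' at position 3: consonant
  'l' at position 4: consonant
  'p' at position 5: consonant
  'h' at position 6: consonant
  'k' at position 7: consonant
  'p' at position 8: consonant
  'o' at position 9: vowel (running total: 1)
Total vowels: 1

1


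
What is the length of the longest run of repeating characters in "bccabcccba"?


Input: "bccabcccba"
Scanning for longest run:
  Position 1 ('c'): new char, reset run to 1
  Position 2 ('c'): continues run of 'c', length=2
  Position 3 ('a'): new char, reset run to 1
  Position 4 ('b'): new char, reset run to 1
  Position 5 ('c'): new char, reset run to 1
  Position 6 ('c'): continues run of 'c', length=2
  Position 7 ('c'): continues run of 'c', length=3
  Position 8 ('b'): new char, reset run to 1
  Position 9 ('a'): new char, reset run to 1
Longest run: 'c' with length 3

3


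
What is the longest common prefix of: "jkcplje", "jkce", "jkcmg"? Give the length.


Words: jkcplje, jkce, jkcmg
  Position 0: all 'j' => match
  Position 1: all 'k' => match
  Position 2: all 'c' => match
  Position 3: ('p', 'e', 'm') => mismatch, stop
LCP = "jkc" (length 3)

3


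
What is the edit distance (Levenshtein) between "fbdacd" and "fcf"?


Computing edit distance: "fbdacd" -> "fcf"
DP table:
           f    c    f
      0    1    2    3
  f   1    0    1    2
  b   2    1    1    2
  d   3    2    2    2
  a   4    3    3    3
  c   5    4    3    4
  d   6    5    4    4
Edit distance = dp[6][3] = 4

4


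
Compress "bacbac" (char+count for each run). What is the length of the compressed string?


Input: bacbac
Runs:
  'b' x 1 => "b1"
  'a' x 1 => "a1"
  'c' x 1 => "c1"
  'b' x 1 => "b1"
  'a' x 1 => "a1"
  'c' x 1 => "c1"
Compressed: "b1a1c1b1a1c1"
Compressed length: 12

12


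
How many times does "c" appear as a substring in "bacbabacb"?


Searching for "c" in "bacbabacb"
Scanning each position:
  Position 0: "b" => no
  Position 1: "a" => no
  Position 2: "c" => MATCH
  Position 3: "b" => no
  Position 4: "a" => no
  Position 5: "b" => no
  Position 6: "a" => no
  Position 7: "c" => MATCH
  Position 8: "b" => no
Total occurrences: 2

2


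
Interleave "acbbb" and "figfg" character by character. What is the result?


Interleaving "acbbb" and "figfg":
  Position 0: 'a' from first, 'f' from second => "af"
  Position 1: 'c' from first, 'i' from second => "ci"
  Position 2: 'b' from first, 'g' from second => "bg"
  Position 3: 'b' from first, 'f' from second => "bf"
  Position 4: 'b' from first, 'g' from second => "bg"
Result: afcibgbfbg

afcibgbfbg


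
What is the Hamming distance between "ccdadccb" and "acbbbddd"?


Comparing "ccdadccb" and "acbbbddd" position by position:
  Position 0: 'c' vs 'a' => differ
  Position 1: 'c' vs 'c' => same
  Position 2: 'd' vs 'b' => differ
  Position 3: 'a' vs 'b' => differ
  Position 4: 'd' vs 'b' => differ
  Position 5: 'c' vs 'd' => differ
  Position 6: 'c' vs 'd' => differ
  Position 7: 'b' vs 'd' => differ
Total differences (Hamming distance): 7

7


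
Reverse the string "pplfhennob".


Input: pplfhennob
Reading characters right to left:
  Position 9: 'b'
  Position 8: 'o'
  Position 7: 'n'
  Position 6: 'n'
  Position 5: 'e'
  Position 4: 'h'
  Position 3: 'f'
  Position 2: 'l'
  Position 1: 'p'
  Position 0: 'p'
Reversed: bonnehflpp

bonnehflpp


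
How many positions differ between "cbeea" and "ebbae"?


Comparing "cbeea" and "ebbae" position by position:
  Position 0: 'c' vs 'e' => DIFFER
  Position 1: 'b' vs 'b' => same
  Position 2: 'e' vs 'b' => DIFFER
  Position 3: 'e' vs 'a' => DIFFER
  Position 4: 'a' vs 'e' => DIFFER
Positions that differ: 4

4


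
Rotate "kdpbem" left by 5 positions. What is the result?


Input: "kdpbem", rotate left by 5
First 5 characters: "kdpbe"
Remaining characters: "m"
Concatenate remaining + first: "m" + "kdpbe" = "mkdpbe"

mkdpbe


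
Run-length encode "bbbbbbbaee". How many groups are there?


Input: bbbbbbbaee
Scanning for consecutive runs:
  Group 1: 'b' x 7 (positions 0-6)
  Group 2: 'a' x 1 (positions 7-7)
  Group 3: 'e' x 2 (positions 8-9)
Total groups: 3

3


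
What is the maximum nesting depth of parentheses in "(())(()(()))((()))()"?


Input: "(())(()(()))((()))()"
Tracking depth:
  Position 0 '(': depth becomes 1
  Position 1 '(': depth becomes 2
  Position 2 ')': depth becomes 1
  Position 3 ')': depth becomes 0
  Position 4 '(': depth becomes 1
  Position 5 '(': depth becomes 2
  Position 6 ')': depth becomes 1
  Position 7 '(': depth becomes 2
  Position 8 '(': depth becomes 3
  Position 9 ')': depth becomes 2
  Position 10 ')': depth becomes 1
  Position 11 ')': depth becomes 0
  Position 12 '(': depth becomes 1
  Position 13 '(': depth becomes 2
  Position 14 '(': depth becomes 3
  Position 15 ')': depth becomes 2
  Position 16 ')': depth becomes 1
  Position 17 ')': depth becomes 0
  Position 18 '(': depth becomes 1
  Position 19 ')': depth becomes 0
Maximum depth reached: 3

3


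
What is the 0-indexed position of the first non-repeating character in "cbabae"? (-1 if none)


Input: cbabae
Character frequencies:
  'a': 2
  'b': 2
  'c': 1
  'e': 1
Scanning left to right for freq == 1:
  Position 0 ('c'): unique! => answer = 0

0


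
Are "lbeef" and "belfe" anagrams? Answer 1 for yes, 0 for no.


Strings: "lbeef", "belfe"
Sorted first:  beefl
Sorted second: beefl
Sorted forms match => anagrams

1


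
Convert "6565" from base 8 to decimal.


Input: "6565" in base 8
Positional expansion:
  Digit '6' (value 6) x 8^3 = 3072
  Digit '5' (value 5) x 8^2 = 320
  Digit '6' (value 6) x 8^1 = 48
  Digit '5' (value 5) x 8^0 = 5
Sum = 3445

3445


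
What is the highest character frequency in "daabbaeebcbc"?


Input: daabbaeebcbc
Character counts:
  'a': 3
  'b': 4
  'c': 2
  'd': 1
  'e': 2
Maximum frequency: 4

4


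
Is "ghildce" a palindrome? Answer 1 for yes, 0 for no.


Input: ghildce
Reversed: ecdlihg
  Compare pos 0 ('g') with pos 6 ('e'): MISMATCH
  Compare pos 1 ('h') with pos 5 ('c'): MISMATCH
  Compare pos 2 ('i') with pos 4 ('d'): MISMATCH
Result: not a palindrome

0


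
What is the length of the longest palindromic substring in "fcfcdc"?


Input: "fcfcdc"
Checking substrings for palindromes:
  [0:3] "fcf" (len 3) => palindrome
  [1:4] "cfc" (len 3) => palindrome
  [3:6] "cdc" (len 3) => palindrome
Longest palindromic substring: "fcf" with length 3

3


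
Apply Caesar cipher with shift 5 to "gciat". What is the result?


Caesar cipher: shift "gciat" by 5
  'g' (pos 6) + 5 = pos 11 = 'l'
  'c' (pos 2) + 5 = pos 7 = 'h'
  'i' (pos 8) + 5 = pos 13 = 'n'
  'a' (pos 0) + 5 = pos 5 = 'f'
  't' (pos 19) + 5 = pos 24 = 'y'
Result: lhnfy

lhnfy


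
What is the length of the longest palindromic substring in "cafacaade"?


Input: "cafacaade"
Checking substrings for palindromes:
  [0:5] "cafac" (len 5) => palindrome
  [1:4] "afa" (len 3) => palindrome
  [3:6] "aca" (len 3) => palindrome
  [5:7] "aa" (len 2) => palindrome
Longest palindromic substring: "cafac" with length 5

5


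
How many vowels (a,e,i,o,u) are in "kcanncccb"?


Input: kcanncccb
Checking each character:
  'k' at position 0: consonant
  'c' at position 1: consonant
  'a' at position 2: vowel (running total: 1)
  'n' at position 3: consonant
  'n' at position 4: consonant
  'c' at position 5: consonant
  'c' at position 6: consonant
  'c' at position 7: consonant
  'b' at position 8: consonant
Total vowels: 1

1


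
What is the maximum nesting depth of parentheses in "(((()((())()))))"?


Input: "(((()((())()))))"
Tracking depth:
  Position 0 '(': depth becomes 1
  Position 1 '(': depth becomes 2
  Position 2 '(': depth becomes 3
  Position 3 '(': depth becomes 4
  Position 4 ')': depth becomes 3
  Position 5 '(': depth becomes 4
  Position 6 '(': depth becomes 5
  Position 7 '(': depth becomes 6
  Position 8 ')': depth becomes 5
  Position 9 ')': depth becomes 4
  Position 10 '(': depth becomes 5
  Position 11 ')': depth becomes 4
  Position 12 ')': depth becomes 3
  Position 13 ')': depth becomes 2
  Position 14 ')': depth becomes 1
  Position 15 ')': depth becomes 0
Maximum depth reached: 6

6


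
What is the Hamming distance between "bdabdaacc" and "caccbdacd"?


Comparing "bdabdaacc" and "caccbdacd" position by position:
  Position 0: 'b' vs 'c' => differ
  Position 1: 'd' vs 'a' => differ
  Position 2: 'a' vs 'c' => differ
  Position 3: 'b' vs 'c' => differ
  Position 4: 'd' vs 'b' => differ
  Position 5: 'a' vs 'd' => differ
  Position 6: 'a' vs 'a' => same
  Position 7: 'c' vs 'c' => same
  Position 8: 'c' vs 'd' => differ
Total differences (Hamming distance): 7

7


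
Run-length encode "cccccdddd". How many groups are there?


Input: cccccdddd
Scanning for consecutive runs:
  Group 1: 'c' x 5 (positions 0-4)
  Group 2: 'd' x 4 (positions 5-8)
Total groups: 2

2


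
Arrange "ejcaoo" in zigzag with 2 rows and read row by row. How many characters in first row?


Zigzag "ejcaoo" into 2 rows:
Placing characters:
  'e' => row 0
  'j' => row 1
  'c' => row 0
  'a' => row 1
  'o' => row 0
  'o' => row 1
Rows:
  Row 0: "eco"
  Row 1: "jao"
First row length: 3

3


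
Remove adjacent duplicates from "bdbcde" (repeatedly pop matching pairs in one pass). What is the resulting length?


Input: bdbcde
Stack-based adjacent duplicate removal:
  Read 'b': push. Stack: b
  Read 'd': push. Stack: bd
  Read 'b': push. Stack: bdb
  Read 'c': push. Stack: bdbc
  Read 'd': push. Stack: bdbcd
  Read 'e': push. Stack: bdbcde
Final stack: "bdbcde" (length 6)

6


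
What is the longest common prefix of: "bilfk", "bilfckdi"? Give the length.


Words: bilfk, bilfckdi
  Position 0: all 'b' => match
  Position 1: all 'i' => match
  Position 2: all 'l' => match
  Position 3: all 'f' => match
  Position 4: ('k', 'c') => mismatch, stop
LCP = "bilf" (length 4)

4


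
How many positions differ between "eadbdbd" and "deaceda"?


Comparing "eadbdbd" and "deaceda" position by position:
  Position 0: 'e' vs 'd' => DIFFER
  Position 1: 'a' vs 'e' => DIFFER
  Position 2: 'd' vs 'a' => DIFFER
  Position 3: 'b' vs 'c' => DIFFER
  Position 4: 'd' vs 'e' => DIFFER
  Position 5: 'b' vs 'd' => DIFFER
  Position 6: 'd' vs 'a' => DIFFER
Positions that differ: 7

7


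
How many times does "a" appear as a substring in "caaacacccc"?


Searching for "a" in "caaacacccc"
Scanning each position:
  Position 0: "c" => no
  Position 1: "a" => MATCH
  Position 2: "a" => MATCH
  Position 3: "a" => MATCH
  Position 4: "c" => no
  Position 5: "a" => MATCH
  Position 6: "c" => no
  Position 7: "c" => no
  Position 8: "c" => no
  Position 9: "c" => no
Total occurrences: 4

4


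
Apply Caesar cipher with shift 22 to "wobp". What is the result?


Caesar cipher: shift "wobp" by 22
  'w' (pos 22) + 22 = pos 18 = 's'
  'o' (pos 14) + 22 = pos 10 = 'k'
  'b' (pos 1) + 22 = pos 23 = 'x'
  'p' (pos 15) + 22 = pos 11 = 'l'
Result: skxl

skxl


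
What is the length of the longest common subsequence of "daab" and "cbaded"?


LCS of "daab" and "cbaded"
DP table:
           c    b    a    d    e    d
      0    0    0    0    0    0    0
  d   0    0    0    0    1    1    1
  a   0    0    0    1    1    1    1
  a   0    0    0    1    1    1    1
  b   0    0    1    1    1    1    1
LCS length = dp[4][6] = 1

1


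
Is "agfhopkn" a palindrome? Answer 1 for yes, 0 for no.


Input: agfhopkn
Reversed: nkpohfga
  Compare pos 0 ('a') with pos 7 ('n'): MISMATCH
  Compare pos 1 ('g') with pos 6 ('k'): MISMATCH
  Compare pos 2 ('f') with pos 5 ('p'): MISMATCH
  Compare pos 3 ('h') with pos 4 ('o'): MISMATCH
Result: not a palindrome

0


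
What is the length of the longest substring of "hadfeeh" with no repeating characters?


Input: "hadfeeh"
Sliding window (track last position of each char):
  Position 0 ('h'): window [0,0] length 1 -- new best
  Position 1 ('a'): window [0,1] length 2 -- new best
  Position 2 ('d'): window [0,2] length 3 -- new best
  Position 3 ('f'): window [0,3] length 4 -- new best
  Position 4 ('e'): window [0,4] length 5 -- new best
  Position 5 ('e'): repeat (last at 4), move window start to 5
  Position 5 ('e'): window [5,5] length 1
  Position 6 ('h'): window [5,6] length 2
Longest substring with no repeats: "hadfe" with length 5

5


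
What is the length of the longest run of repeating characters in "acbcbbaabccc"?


Input: "acbcbbaabccc"
Scanning for longest run:
  Position 1 ('c'): new char, reset run to 1
  Position 2 ('b'): new char, reset run to 1
  Position 3 ('c'): new char, reset run to 1
  Position 4 ('b'): new char, reset run to 1
  Position 5 ('b'): continues run of 'b', length=2
  Position 6 ('a'): new char, reset run to 1
  Position 7 ('a'): continues run of 'a', length=2
  Position 8 ('b'): new char, reset run to 1
  Position 9 ('c'): new char, reset run to 1
  Position 10 ('c'): continues run of 'c', length=2
  Position 11 ('c'): continues run of 'c', length=3
Longest run: 'c' with length 3

3


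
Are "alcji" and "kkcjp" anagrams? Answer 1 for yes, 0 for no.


Strings: "alcji", "kkcjp"
Sorted first:  acijl
Sorted second: cjkkp
Differ at position 0: 'a' vs 'c' => not anagrams

0


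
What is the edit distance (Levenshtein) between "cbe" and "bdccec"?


Computing edit distance: "cbe" -> "bdccec"
DP table:
           b    d    c    c    e    c
      0    1    2    3    4    5    6
  c   1    1    2    2    3    4    5
  b   2    1    2    3    3    4    5
  e   3    2    2    3    4    3    4
Edit distance = dp[3][6] = 4

4


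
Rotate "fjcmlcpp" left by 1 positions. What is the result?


Input: "fjcmlcpp", rotate left by 1
First 1 characters: "f"
Remaining characters: "jcmlcpp"
Concatenate remaining + first: "jcmlcpp" + "f" = "jcmlcppf"

jcmlcppf


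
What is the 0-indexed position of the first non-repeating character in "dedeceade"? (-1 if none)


Input: dedeceade
Character frequencies:
  'a': 1
  'c': 1
  'd': 3
  'e': 4
Scanning left to right for freq == 1:
  Position 0 ('d'): freq=3, skip
  Position 1 ('e'): freq=4, skip
  Position 2 ('d'): freq=3, skip
  Position 3 ('e'): freq=4, skip
  Position 4 ('c'): unique! => answer = 4

4


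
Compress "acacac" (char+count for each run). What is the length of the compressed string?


Input: acacac
Runs:
  'a' x 1 => "a1"
  'c' x 1 => "c1"
  'a' x 1 => "a1"
  'c' x 1 => "c1"
  'a' x 1 => "a1"
  'c' x 1 => "c1"
Compressed: "a1c1a1c1a1c1"
Compressed length: 12

12


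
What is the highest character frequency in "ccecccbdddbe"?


Input: ccecccbdddbe
Character counts:
  'b': 2
  'c': 5
  'd': 3
  'e': 2
Maximum frequency: 5

5


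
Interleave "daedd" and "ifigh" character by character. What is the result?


Interleaving "daedd" and "ifigh":
  Position 0: 'd' from first, 'i' from second => "di"
  Position 1: 'a' from first, 'f' from second => "af"
  Position 2: 'e' from first, 'i' from second => "ei"
  Position 3: 'd' from first, 'g' from second => "dg"
  Position 4: 'd' from first, 'h' from second => "dh"
Result: diafeidgdh

diafeidgdh


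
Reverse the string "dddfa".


Input: dddfa
Reading characters right to left:
  Position 4: 'a'
  Position 3: 'f'
  Position 2: 'd'
  Position 1: 'd'
  Position 0: 'd'
Reversed: afddd

afddd


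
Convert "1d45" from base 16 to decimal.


Input: "1d45" in base 16
Positional expansion:
  Digit '1' (value 1) x 16^3 = 4096
  Digit 'd' (value 13) x 16^2 = 3328
  Digit '4' (value 4) x 16^1 = 64
  Digit '5' (value 5) x 16^0 = 5
Sum = 7493

7493


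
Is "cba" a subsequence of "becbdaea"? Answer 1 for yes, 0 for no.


Check if "cba" is a subsequence of "becbdaea"
Greedy scan:
  Position 0 ('b'): no match needed
  Position 1 ('e'): no match needed
  Position 2 ('c'): matches sub[0] = 'c'
  Position 3 ('b'): matches sub[1] = 'b'
  Position 4 ('d'): no match needed
  Position 5 ('a'): matches sub[2] = 'a'
  Position 6 ('e'): no match needed
  Position 7 ('a'): no match needed
All 3 characters matched => is a subsequence

1


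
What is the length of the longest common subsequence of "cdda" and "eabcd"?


LCS of "cdda" and "eabcd"
DP table:
           e    a    b    c    d
      0    0    0    0    0    0
  c   0    0    0    0    1    1
  d   0    0    0    0    1    2
  d   0    0    0    0    1    2
  a   0    0    1    1    1    2
LCS length = dp[4][5] = 2

2


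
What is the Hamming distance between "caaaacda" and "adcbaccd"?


Comparing "caaaacda" and "adcbaccd" position by position:
  Position 0: 'c' vs 'a' => differ
  Position 1: 'a' vs 'd' => differ
  Position 2: 'a' vs 'c' => differ
  Position 3: 'a' vs 'b' => differ
  Position 4: 'a' vs 'a' => same
  Position 5: 'c' vs 'c' => same
  Position 6: 'd' vs 'c' => differ
  Position 7: 'a' vs 'd' => differ
Total differences (Hamming distance): 6

6
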